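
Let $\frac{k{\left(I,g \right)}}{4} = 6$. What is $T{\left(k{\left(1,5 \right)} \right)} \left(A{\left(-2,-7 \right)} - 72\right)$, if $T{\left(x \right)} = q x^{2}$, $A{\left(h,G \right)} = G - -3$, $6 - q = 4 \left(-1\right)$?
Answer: $-437760$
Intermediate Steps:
$q = 10$ ($q = 6 - 4 \left(-1\right) = 6 - -4 = 6 + 4 = 10$)
$k{\left(I,g \right)} = 24$ ($k{\left(I,g \right)} = 4 \cdot 6 = 24$)
$A{\left(h,G \right)} = 3 + G$ ($A{\left(h,G \right)} = G + 3 = 3 + G$)
$T{\left(x \right)} = 10 x^{2}$
$T{\left(k{\left(1,5 \right)} \right)} \left(A{\left(-2,-7 \right)} - 72\right) = 10 \cdot 24^{2} \left(\left(3 - 7\right) - 72\right) = 10 \cdot 576 \left(-4 - 72\right) = 5760 \left(-76\right) = -437760$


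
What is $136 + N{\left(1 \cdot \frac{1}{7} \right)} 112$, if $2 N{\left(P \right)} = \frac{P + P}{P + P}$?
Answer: $192$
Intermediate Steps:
$N{\left(P \right)} = \frac{1}{2}$ ($N{\left(P \right)} = \frac{\left(P + P\right) \frac{1}{P + P}}{2} = \frac{2 P \frac{1}{2 P}}{2} = \frac{1}{2} \cdot 1 = \frac{1}{2}$)
$136 + N{\left(1 \cdot \frac{1}{7} \right)} 112 = 136 + \frac{1}{2} \cdot 112 = 136 + 56 = 192$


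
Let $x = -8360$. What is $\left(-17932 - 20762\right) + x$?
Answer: $-47054$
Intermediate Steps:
$\left(-17932 - 20762\right) + x = \left(-17932 - 20762\right) - 8360 = -38694 - 8360 = -47054$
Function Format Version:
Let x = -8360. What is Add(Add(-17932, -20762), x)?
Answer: -47054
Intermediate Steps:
Add(Add(-17932, -20762), x) = Add(Add(-17932, -20762), -8360) = Add(-38694, -8360) = -47054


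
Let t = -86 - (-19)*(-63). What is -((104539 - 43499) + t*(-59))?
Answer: -136737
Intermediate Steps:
t = -1283 (t = -86 - 1*1197 = -86 - 1197 = -1283)
-((104539 - 43499) + t*(-59)) = -((104539 - 43499) - 1283*(-59)) = -(61040 + 75697) = -1*136737 = -136737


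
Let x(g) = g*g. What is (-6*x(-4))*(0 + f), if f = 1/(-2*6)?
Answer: 8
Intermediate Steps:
f = -1/12 (f = 1/(-12) = -1/12 ≈ -0.083333)
x(g) = g²
(-6*x(-4))*(0 + f) = (-6*(-4)²)*(0 - 1/12) = -6*16*(-1/12) = -96*(-1/12) = 8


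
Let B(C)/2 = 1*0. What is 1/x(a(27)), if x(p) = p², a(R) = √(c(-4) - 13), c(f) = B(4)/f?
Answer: -1/13 ≈ -0.076923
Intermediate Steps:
B(C) = 0 (B(C) = 2*(1*0) = 2*0 = 0)
c(f) = 0 (c(f) = 0/f = 0)
a(R) = I*√13 (a(R) = √(0 - 13) = √(-13) = I*√13)
1/x(a(27)) = 1/((I*√13)²) = 1/(-13) = -1/13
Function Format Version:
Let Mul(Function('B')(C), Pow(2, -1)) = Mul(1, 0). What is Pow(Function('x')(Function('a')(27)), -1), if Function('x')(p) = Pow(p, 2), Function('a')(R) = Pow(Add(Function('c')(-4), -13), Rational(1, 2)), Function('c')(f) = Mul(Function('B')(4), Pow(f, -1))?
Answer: Rational(-1, 13) ≈ -0.076923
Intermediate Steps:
Function('B')(C) = 0 (Function('B')(C) = Mul(2, Mul(1, 0)) = Mul(2, 0) = 0)
Function('c')(f) = 0 (Function('c')(f) = Mul(0, Pow(f, -1)) = 0)
Function('a')(R) = Mul(I, Pow(13, Rational(1, 2))) (Function('a')(R) = Pow(Add(0, -13), Rational(1, 2)) = Pow(-13, Rational(1, 2)) = Mul(I, Pow(13, Rational(1, 2))))
Pow(Function('x')(Function('a')(27)), -1) = Pow(Pow(Mul(I, Pow(13, Rational(1, 2))), 2), -1) = Pow(-13, -1) = Rational(-1, 13)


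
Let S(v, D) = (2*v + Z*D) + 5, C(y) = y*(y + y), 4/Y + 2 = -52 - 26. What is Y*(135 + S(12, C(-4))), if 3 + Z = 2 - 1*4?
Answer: -⅕ ≈ -0.20000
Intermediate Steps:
Z = -5 (Z = -3 + (2 - 1*4) = -3 + (2 - 4) = -3 - 2 = -5)
Y = -1/20 (Y = 4/(-2 + (-52 - 26)) = 4/(-2 - 78) = 4/(-80) = 4*(-1/80) = -1/20 ≈ -0.050000)
C(y) = 2*y² (C(y) = y*(2*y) = 2*y²)
S(v, D) = 5 - 5*D + 2*v (S(v, D) = (2*v - 5*D) + 5 = (-5*D + 2*v) + 5 = 5 - 5*D + 2*v)
Y*(135 + S(12, C(-4))) = -(135 + (5 - 10*(-4)² + 2*12))/20 = -(135 + (5 - 10*16 + 24))/20 = -(135 + (5 - 5*32 + 24))/20 = -(135 + (5 - 160 + 24))/20 = -(135 - 131)/20 = -1/20*4 = -⅕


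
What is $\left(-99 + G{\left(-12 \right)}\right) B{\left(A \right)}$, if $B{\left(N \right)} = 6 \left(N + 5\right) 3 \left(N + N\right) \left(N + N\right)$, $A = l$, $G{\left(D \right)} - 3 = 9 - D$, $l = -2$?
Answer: $-64800$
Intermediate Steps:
$G{\left(D \right)} = 12 - D$ ($G{\left(D \right)} = 3 - \left(-9 + D\right) = 12 - D$)
$A = -2$
$B{\left(N \right)} = 4 N^{2} \left(90 + 18 N\right)$ ($B{\left(N \right)} = 6 \left(5 + N\right) 3 \cdot 2 N 2 N = \left(30 + 6 N\right) 3 \cdot 4 N^{2} = \left(90 + 18 N\right) 4 N^{2} = 4 N^{2} \left(90 + 18 N\right)$)
$\left(-99 + G{\left(-12 \right)}\right) B{\left(A \right)} = \left(-99 + \left(12 - -12\right)\right) 72 \left(-2\right)^{2} \left(5 - 2\right) = \left(-99 + \left(12 + 12\right)\right) 72 \cdot 4 \cdot 3 = \left(-99 + 24\right) 864 = \left(-75\right) 864 = -64800$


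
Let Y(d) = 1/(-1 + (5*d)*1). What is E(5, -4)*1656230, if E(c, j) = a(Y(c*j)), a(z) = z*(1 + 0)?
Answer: -1656230/101 ≈ -16398.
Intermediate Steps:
Y(d) = 1/(-1 + 5*d)
a(z) = z (a(z) = z*1 = z)
E(c, j) = 1/(-1 + 5*c*j) (E(c, j) = 1/(-1 + 5*(c*j)) = 1/(-1 + 5*c*j))
E(5, -4)*1656230 = 1656230/(-1 + 5*5*(-4)) = 1656230/(-1 - 100) = 1656230/(-101) = -1/101*1656230 = -1656230/101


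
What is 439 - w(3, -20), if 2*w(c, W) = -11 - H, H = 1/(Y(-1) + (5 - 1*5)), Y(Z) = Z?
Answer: 444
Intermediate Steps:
H = -1 (H = 1/(-1 + (5 - 1*5)) = 1/(-1 + (5 - 5)) = 1/(-1 + 0) = 1/(-1) = -1)
w(c, W) = -5 (w(c, W) = (-11 - 1*(-1))/2 = (-11 + 1)/2 = (½)*(-10) = -5)
439 - w(3, -20) = 439 - 1*(-5) = 439 + 5 = 444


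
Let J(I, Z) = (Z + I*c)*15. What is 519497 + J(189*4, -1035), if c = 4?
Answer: 549332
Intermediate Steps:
J(I, Z) = 15*Z + 60*I (J(I, Z) = (Z + I*4)*15 = (Z + 4*I)*15 = 15*Z + 60*I)
519497 + J(189*4, -1035) = 519497 + (15*(-1035) + 60*(189*4)) = 519497 + (-15525 + 60*756) = 519497 + (-15525 + 45360) = 519497 + 29835 = 549332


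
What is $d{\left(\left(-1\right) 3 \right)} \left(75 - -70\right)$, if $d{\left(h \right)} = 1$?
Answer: $145$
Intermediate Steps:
$d{\left(\left(-1\right) 3 \right)} \left(75 - -70\right) = 1 \left(75 - -70\right) = 1 \left(75 + 70\right) = 1 \cdot 145 = 145$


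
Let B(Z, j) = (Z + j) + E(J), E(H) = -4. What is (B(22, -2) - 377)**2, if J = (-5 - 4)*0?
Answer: 130321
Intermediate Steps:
J = 0 (J = -9*0 = 0)
B(Z, j) = -4 + Z + j (B(Z, j) = (Z + j) - 4 = -4 + Z + j)
(B(22, -2) - 377)**2 = ((-4 + 22 - 2) - 377)**2 = (16 - 377)**2 = (-361)**2 = 130321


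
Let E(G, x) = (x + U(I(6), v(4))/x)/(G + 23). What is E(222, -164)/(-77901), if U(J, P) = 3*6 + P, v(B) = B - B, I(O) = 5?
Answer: 13457/1565031090 ≈ 8.5986e-6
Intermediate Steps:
v(B) = 0
U(J, P) = 18 + P
E(G, x) = (x + 18/x)/(23 + G) (E(G, x) = (x + (18 + 0)/x)/(G + 23) = (x + 18/x)/(23 + G))
E(222, -164)/(-77901) = ((18 + (-164)²)/((-164)*(23 + 222)))/(-77901) = -1/164*(18 + 26896)/245*(-1/77901) = -1/164*1/245*26914*(-1/77901) = -13457/20090*(-1/77901) = 13457/1565031090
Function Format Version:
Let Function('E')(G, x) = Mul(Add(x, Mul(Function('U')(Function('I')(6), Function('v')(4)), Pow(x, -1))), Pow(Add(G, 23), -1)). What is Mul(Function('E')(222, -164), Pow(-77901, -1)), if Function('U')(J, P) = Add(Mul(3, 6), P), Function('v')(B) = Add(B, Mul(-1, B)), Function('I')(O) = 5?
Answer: Rational(13457, 1565031090) ≈ 8.5986e-6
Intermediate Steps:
Function('v')(B) = 0
Function('U')(J, P) = Add(18, P)
Function('E')(G, x) = Mul(Pow(Add(23, G), -1), Add(x, Mul(18, Pow(x, -1)))) (Function('E')(G, x) = Mul(Add(x, Mul(Add(18, 0), Pow(x, -1))), Pow(Add(G, 23), -1)) = Mul(Add(x, Mul(18, Pow(x, -1))), Pow(Add(23, G), -1)) = Mul(Pow(Add(23, G), -1), Add(x, Mul(18, Pow(x, -1)))))
Mul(Function('E')(222, -164), Pow(-77901, -1)) = Mul(Mul(Pow(-164, -1), Pow(Add(23, 222), -1), Add(18, Pow(-164, 2))), Pow(-77901, -1)) = Mul(Mul(Rational(-1, 164), Pow(245, -1), Add(18, 26896)), Rational(-1, 77901)) = Mul(Mul(Rational(-1, 164), Rational(1, 245), 26914), Rational(-1, 77901)) = Mul(Rational(-13457, 20090), Rational(-1, 77901)) = Rational(13457, 1565031090)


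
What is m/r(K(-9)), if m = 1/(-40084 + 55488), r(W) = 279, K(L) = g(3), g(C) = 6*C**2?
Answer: 1/4297716 ≈ 2.3268e-7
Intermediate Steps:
K(L) = 54 (K(L) = 6*3**2 = 6*9 = 54)
m = 1/15404 ≈ 6.4918e-5
m/r(K(-9)) = (1/15404)/279 = (1/15404)*(1/279) = 1/4297716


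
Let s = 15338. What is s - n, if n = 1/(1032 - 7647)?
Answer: 101460871/6615 ≈ 15338.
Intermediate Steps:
n = -1/6615 (n = 1/(-6615) = -1/6615 ≈ -0.00015117)
s - n = 15338 - 1*(-1/6615) = 15338 + 1/6615 = 101460871/6615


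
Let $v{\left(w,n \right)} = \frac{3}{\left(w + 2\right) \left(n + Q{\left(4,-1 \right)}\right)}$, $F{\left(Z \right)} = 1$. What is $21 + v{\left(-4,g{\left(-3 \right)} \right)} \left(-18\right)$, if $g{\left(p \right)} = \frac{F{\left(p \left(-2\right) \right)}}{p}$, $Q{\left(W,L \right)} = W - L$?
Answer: $\frac{375}{14} \approx 26.786$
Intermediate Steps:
$g{\left(p \right)} = \frac{1}{p}$ ($g{\left(p \right)} = 1 \frac{1}{p} = \frac{1}{p}$)
$v{\left(w,n \right)} = \frac{3}{\left(2 + w\right) \left(5 + n\right)}$ ($v{\left(w,n \right)} = \frac{3}{\left(w + 2\right) \left(n + \left(4 - -1\right)\right)} = \frac{3}{\left(2 + w\right) \left(n + \left(4 + 1\right)\right)} = \frac{3}{\left(2 + w\right) \left(n + 5\right)} = \frac{3}{\left(2 + w\right) \left(5 + n\right)}$)
$21 + v{\left(-4,g{\left(-3 \right)} \right)} \left(-18\right) = 21 + \frac{3}{10 + \frac{2}{-3} + 5 \left(-4\right) + \frac{1}{-3} \left(-4\right)} \left(-18\right) = 21 + \frac{3}{10 + 2 \left(- \frac{1}{3}\right) - 20 - - \frac{4}{3}} \left(-18\right) = 21 + \frac{3}{10 - \frac{2}{3} - 20 + \frac{4}{3}} \left(-18\right) = 21 + \frac{3}{- \frac{28}{3}} \left(-18\right) = 21 + 3 \left(- \frac{3}{28}\right) \left(-18\right) = 21 - - \frac{81}{14} = 21 + \frac{81}{14} = \frac{375}{14}$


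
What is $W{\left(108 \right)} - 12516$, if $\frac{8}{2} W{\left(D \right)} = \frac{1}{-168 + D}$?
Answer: $- \frac{3003841}{240} \approx -12516.0$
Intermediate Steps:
$W{\left(D \right)} = \frac{1}{4 \left(-168 + D\right)}$
$W{\left(108 \right)} - 12516 = \frac{1}{4 \left(-168 + 108\right)} - 12516 = \frac{1}{4 \left(-60\right)} - 12516 = \frac{1}{4} \left(- \frac{1}{60}\right) - 12516 = - \frac{1}{240} - 12516 = - \frac{3003841}{240}$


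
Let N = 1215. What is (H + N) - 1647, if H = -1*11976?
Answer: -12408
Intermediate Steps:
H = -11976
(H + N) - 1647 = (-11976 + 1215) - 1647 = -10761 - 1647 = -12408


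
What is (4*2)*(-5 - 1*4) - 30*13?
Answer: -462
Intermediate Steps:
(4*2)*(-5 - 1*4) - 30*13 = 8*(-5 - 4) - 390 = 8*(-9) - 390 = -72 - 390 = -462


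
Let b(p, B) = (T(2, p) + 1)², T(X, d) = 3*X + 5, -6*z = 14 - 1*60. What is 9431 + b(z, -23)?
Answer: 9575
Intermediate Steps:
z = 23/3 (z = -(14 - 1*60)/6 = -(14 - 60)/6 = -⅙*(-46) = 23/3 ≈ 7.6667)
T(X, d) = 5 + 3*X
b(p, B) = 144 (b(p, B) = ((5 + 3*2) + 1)² = ((5 + 6) + 1)² = (11 + 1)² = 12² = 144)
9431 + b(z, -23) = 9431 + 144 = 9575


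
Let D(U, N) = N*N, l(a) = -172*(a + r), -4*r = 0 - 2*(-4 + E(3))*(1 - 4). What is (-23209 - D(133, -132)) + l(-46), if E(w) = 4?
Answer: -32721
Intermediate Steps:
r = 0 (r = -(0 - 2*(-4 + 4)*(1 - 4))/4 = -(0 - 0*(-3))/4 = -(0 - 2*0)/4 = -(0 + 0)/4 = -1/4*0 = 0)
l(a) = -172*a (l(a) = -172*(a + 0) = -172*a)
D(U, N) = N**2
(-23209 - D(133, -132)) + l(-46) = (-23209 - 1*(-132)**2) - 172*(-46) = (-23209 - 1*17424) + 7912 = (-23209 - 17424) + 7912 = -40633 + 7912 = -32721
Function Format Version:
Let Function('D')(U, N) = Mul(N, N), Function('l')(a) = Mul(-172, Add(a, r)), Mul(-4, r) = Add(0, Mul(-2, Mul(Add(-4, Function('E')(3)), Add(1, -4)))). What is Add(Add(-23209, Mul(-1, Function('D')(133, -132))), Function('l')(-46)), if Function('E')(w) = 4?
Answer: -32721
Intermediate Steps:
r = 0 (r = Mul(Rational(-1, 4), Add(0, Mul(-2, Mul(Add(-4, 4), Add(1, -4))))) = Mul(Rational(-1, 4), Add(0, Mul(-2, Mul(0, -3)))) = Mul(Rational(-1, 4), Add(0, Mul(-2, 0))) = Mul(Rational(-1, 4), Add(0, 0)) = Mul(Rational(-1, 4), 0) = 0)
Function('l')(a) = Mul(-172, a) (Function('l')(a) = Mul(-172, Add(a, 0)) = Mul(-172, a))
Function('D')(U, N) = Pow(N, 2)
Add(Add(-23209, Mul(-1, Function('D')(133, -132))), Function('l')(-46)) = Add(Add(-23209, Mul(-1, Pow(-132, 2))), Mul(-172, -46)) = Add(Add(-23209, Mul(-1, 17424)), 7912) = Add(Add(-23209, -17424), 7912) = Add(-40633, 7912) = -32721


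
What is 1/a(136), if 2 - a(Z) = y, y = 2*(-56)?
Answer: 1/114 ≈ 0.0087719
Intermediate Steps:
y = -112
a(Z) = 114 (a(Z) = 2 - 1*(-112) = 2 + 112 = 114)
1/a(136) = 1/114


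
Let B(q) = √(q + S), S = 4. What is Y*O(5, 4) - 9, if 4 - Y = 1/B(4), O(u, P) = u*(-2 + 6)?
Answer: 71 - 5*√2 ≈ 63.929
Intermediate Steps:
B(q) = √(4 + q) (B(q) = √(q + 4) = √(4 + q))
O(u, P) = 4*u (O(u, P) = u*4 = 4*u)
Y = 4 - √2/4 (Y = 4 - 1/(√(4 + 4)) = 4 - 1/(√8) = 4 - 1/(2*√2) = 4 - √2/4 ≈ 3.6464)
Y*O(5, 4) - 9 = (4 - √2/4)*(4*5) - 9 = (4 - √2/4)*20 - 9 = (80 - 5*√2) - 9 = 71 - 5*√2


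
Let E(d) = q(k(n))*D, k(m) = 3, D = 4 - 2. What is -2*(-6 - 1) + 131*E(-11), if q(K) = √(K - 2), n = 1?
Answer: 276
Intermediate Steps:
D = 2
q(K) = √(-2 + K)
E(d) = 2 (E(d) = √(-2 + 3)*2 = √1*2 = 1*2 = 2)
-2*(-6 - 1) + 131*E(-11) = -2*(-6 - 1) + 131*2 = -2*(-7) + 262 = 14 + 262 = 276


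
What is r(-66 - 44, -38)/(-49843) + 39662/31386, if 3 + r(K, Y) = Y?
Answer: 989079946/782186199 ≈ 1.2645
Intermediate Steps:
r(K, Y) = -3 + Y
r(-66 - 44, -38)/(-49843) + 39662/31386 = (-3 - 38)/(-49843) + 39662/31386 = -41*(-1/49843) + 39662*(1/31386) = 41/49843 + 19831/15693 = 989079946/782186199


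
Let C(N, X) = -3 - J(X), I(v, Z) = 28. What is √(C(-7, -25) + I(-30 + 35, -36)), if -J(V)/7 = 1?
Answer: 4*√2 ≈ 5.6569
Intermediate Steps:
J(V) = -7 (J(V) = -7*1 = -7)
C(N, X) = 4 (C(N, X) = -3 - 1*(-7) = -3 + 7 = 4)
√(C(-7, -25) + I(-30 + 35, -36)) = √(4 + 28) = √32 = 4*√2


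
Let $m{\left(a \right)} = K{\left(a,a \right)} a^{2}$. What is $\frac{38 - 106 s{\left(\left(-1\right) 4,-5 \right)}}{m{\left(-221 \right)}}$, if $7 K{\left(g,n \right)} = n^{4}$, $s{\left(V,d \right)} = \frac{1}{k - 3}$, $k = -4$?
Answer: $\frac{372}{116507435287321} \approx 3.1929 \cdot 10^{-12}$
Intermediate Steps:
$s{\left(V,d \right)} = - \frac{1}{7}$ ($s{\left(V,d \right)} = \frac{1}{-4 - 3} = \frac{1}{-7} = - \frac{1}{7}$)
$K{\left(g,n \right)} = \frac{n^{4}}{7}$
$m{\left(a \right)} = \frac{a^{6}}{7}$ ($m{\left(a \right)} = \frac{a^{4}}{7} a^{2} = \frac{a^{6}}{7}$)
$\frac{38 - 106 s{\left(\left(-1\right) 4,-5 \right)}}{m{\left(-221 \right)}} = \frac{38 - - \frac{106}{7}}{\frac{1}{7} \left(-221\right)^{6}} = \frac{38 + \frac{106}{7}}{\frac{1}{7} \cdot 116507435287321} = \frac{372}{7 \cdot \frac{116507435287321}{7}} = \frac{372}{7} \cdot \frac{7}{116507435287321} = \frac{372}{116507435287321}$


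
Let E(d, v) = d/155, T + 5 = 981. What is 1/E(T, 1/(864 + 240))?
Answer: 155/976 ≈ 0.15881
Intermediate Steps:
T = 976 (T = -5 + 981 = 976)
E(d, v) = d/155 (E(d, v) = d*(1/155) = d/155)
1/E(T, 1/(864 + 240)) = 1/((1/155)*976) = 1/(976/155) = 155/976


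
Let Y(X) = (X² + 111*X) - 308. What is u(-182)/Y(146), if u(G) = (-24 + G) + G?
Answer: -194/18607 ≈ -0.010426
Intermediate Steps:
Y(X) = -308 + X² + 111*X
u(G) = -24 + 2*G
u(-182)/Y(146) = (-24 + 2*(-182))/(-308 + 146² + 111*146) = (-24 - 364)/(-308 + 21316 + 16206) = -388/37214 = -388*1/37214 = -194/18607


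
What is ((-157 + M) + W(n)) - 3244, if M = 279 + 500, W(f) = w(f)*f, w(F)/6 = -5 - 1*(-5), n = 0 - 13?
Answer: -2622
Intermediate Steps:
n = -13
w(F) = 0 (w(F) = 6*(-5 - 1*(-5)) = 6*(-5 + 5) = 6*0 = 0)
W(f) = 0 (W(f) = 0*f = 0)
M = 779
((-157 + M) + W(n)) - 3244 = ((-157 + 779) + 0) - 3244 = (622 + 0) - 3244 = 622 - 3244 = -2622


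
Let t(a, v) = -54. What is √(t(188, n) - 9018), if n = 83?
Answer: 36*I*√7 ≈ 95.247*I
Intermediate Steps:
√(t(188, n) - 9018) = √(-54 - 9018) = √(-9072) = 36*I*√7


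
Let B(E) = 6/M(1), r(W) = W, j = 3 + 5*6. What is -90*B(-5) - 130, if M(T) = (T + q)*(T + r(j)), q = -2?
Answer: -1940/17 ≈ -114.12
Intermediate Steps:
j = 33 (j = 3 + 30 = 33)
M(T) = (-2 + T)*(33 + T) (M(T) = (T - 2)*(T + 33) = (-2 + T)*(33 + T))
B(E) = -3/17 (B(E) = 6/(-66 + 1² + 31*1) = 6/(-66 + 1 + 31) = 6/(-34) = 6*(-1/34) = -3/17)
-90*B(-5) - 130 = -90*(-3/17) - 130 = 270/17 - 130 = -1940/17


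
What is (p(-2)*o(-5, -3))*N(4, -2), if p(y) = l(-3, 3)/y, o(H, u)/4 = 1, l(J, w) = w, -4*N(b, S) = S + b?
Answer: 3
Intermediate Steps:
N(b, S) = -S/4 - b/4 (N(b, S) = -(S + b)/4 = -S/4 - b/4)
o(H, u) = 4 (o(H, u) = 4*1 = 4)
p(y) = 3/y
(p(-2)*o(-5, -3))*N(4, -2) = ((3/(-2))*4)*(-¼*(-2) - ¼*4) = ((3*(-½))*4)*(½ - 1) = -3/2*4*(-½) = -6*(-½) = 3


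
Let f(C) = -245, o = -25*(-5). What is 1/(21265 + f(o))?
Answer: 1/21020 ≈ 4.7574e-5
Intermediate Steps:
o = 125
1/(21265 + f(o)) = 1/(21265 - 245) = 1/21020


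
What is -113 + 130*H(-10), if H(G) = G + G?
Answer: -2713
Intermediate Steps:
H(G) = 2*G
-113 + 130*H(-10) = -113 + 130*(2*(-10)) = -113 + 130*(-20) = -113 - 2600 = -2713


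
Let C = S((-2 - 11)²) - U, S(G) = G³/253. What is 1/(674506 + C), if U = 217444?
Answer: 253/120463495 ≈ 2.1002e-6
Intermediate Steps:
S(G) = G³/253 (S(G) = G³*(1/253) = G³/253)
C = -50186523/253 (C = ((-2 - 11)²)³/253 - 1*217444 = ((-13)²)³/253 - 217444 = (1/253)*169³ - 217444 = (1/253)*4826809 - 217444 = 4826809/253 - 217444 = -50186523/253 ≈ -1.9837e+5)
1/(674506 + C) = 1/(674506 - 50186523/253) = 1/(120463495/253) = 253/120463495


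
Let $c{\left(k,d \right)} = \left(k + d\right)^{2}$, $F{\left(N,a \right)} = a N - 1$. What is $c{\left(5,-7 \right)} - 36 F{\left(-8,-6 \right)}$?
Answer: $-1688$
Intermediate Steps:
$F{\left(N,a \right)} = -1 + N a$ ($F{\left(N,a \right)} = N a - 1 = -1 + N a$)
$c{\left(k,d \right)} = \left(d + k\right)^{2}$
$c{\left(5,-7 \right)} - 36 F{\left(-8,-6 \right)} = \left(-7 + 5\right)^{2} - 36 \left(-1 - -48\right) = \left(-2\right)^{2} - 36 \left(-1 + 48\right) = 4 - 1692 = -1688$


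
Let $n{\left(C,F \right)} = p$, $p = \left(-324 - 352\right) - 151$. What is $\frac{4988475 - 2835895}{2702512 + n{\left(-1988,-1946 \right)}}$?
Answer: $\frac{430516}{540337} \approx 0.79675$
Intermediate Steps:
$p = -827$ ($p = \left(-324 - 352\right) - 151 = -676 - 151 = -827$)
$n{\left(C,F \right)} = -827$
$\frac{4988475 - 2835895}{2702512 + n{\left(-1988,-1946 \right)}} = \frac{4988475 - 2835895}{2702512 - 827} = \frac{2152580}{2701685} = 2152580 \cdot \frac{1}{2701685} = \frac{430516}{540337}$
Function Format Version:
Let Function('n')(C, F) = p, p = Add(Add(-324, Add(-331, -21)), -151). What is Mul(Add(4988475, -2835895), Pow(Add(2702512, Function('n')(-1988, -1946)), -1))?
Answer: Rational(430516, 540337) ≈ 0.79675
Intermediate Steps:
p = -827 (p = Add(Add(-324, -352), -151) = Add(-676, -151) = -827)
Function('n')(C, F) = -827
Mul(Add(4988475, -2835895), Pow(Add(2702512, Function('n')(-1988, -1946)), -1)) = Mul(Add(4988475, -2835895), Pow(Add(2702512, -827), -1)) = Mul(2152580, Pow(2701685, -1)) = Mul(2152580, Rational(1, 2701685)) = Rational(430516, 540337)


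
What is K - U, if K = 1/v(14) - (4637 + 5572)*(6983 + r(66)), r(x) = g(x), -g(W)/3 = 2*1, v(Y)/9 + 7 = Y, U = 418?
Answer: -4487402492/63 ≈ -7.1229e+7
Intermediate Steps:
v(Y) = -63 + 9*Y
g(W) = -6
r(x) = -6
K = -4487376158/63 (K = 1/(-63 + 9*14) - (4637 + 5572)*(6983 - 6) = 1/(-63 + 126) - 10209*6977 = 1/63 - 1*71228193 = 1/63 - 71228193 = -4487376158/63 ≈ -7.1228e+7)
K - U = -4487376158/63 - 1*418 = -4487376158/63 - 418 = -4487402492/63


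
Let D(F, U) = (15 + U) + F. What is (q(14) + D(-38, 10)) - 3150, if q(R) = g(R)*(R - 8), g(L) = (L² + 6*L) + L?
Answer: -1399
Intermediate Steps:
D(F, U) = 15 + F + U
g(L) = L² + 7*L
q(R) = R*(-8 + R)*(7 + R) (q(R) = (R*(7 + R))*(R - 8) = (R*(7 + R))*(-8 + R) = R*(-8 + R)*(7 + R))
(q(14) + D(-38, 10)) - 3150 = (14*(-8 + 14)*(7 + 14) + (15 - 38 + 10)) - 3150 = (14*6*21 - 13) - 3150 = (1764 - 13) - 3150 = 1751 - 3150 = -1399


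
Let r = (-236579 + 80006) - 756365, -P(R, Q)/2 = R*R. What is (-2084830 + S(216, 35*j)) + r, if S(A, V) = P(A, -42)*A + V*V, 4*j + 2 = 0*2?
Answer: -92611415/4 ≈ -2.3153e+7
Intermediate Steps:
j = -½ (j = -½ + (0*2)/4 = -½ + (¼)*0 = -½ + 0 = -½ ≈ -0.50000)
P(R, Q) = -2*R² (P(R, Q) = -2*R*R = -2*R²)
r = -912938 (r = -156573 - 756365 = -912938)
S(A, V) = V² - 2*A³ (S(A, V) = (-2*A²)*A + V*V = -2*A³ + V² = V² - 2*A³)
(-2084830 + S(216, 35*j)) + r = (-2084830 + ((35*(-½))² - 2*216³)) - 912938 = (-2084830 + ((-35/2)² - 2*10077696)) - 912938 = (-2084830 + (1225/4 - 20155392)) - 912938 = (-2084830 - 80620343/4) - 912938 = -88959663/4 - 912938 = -92611415/4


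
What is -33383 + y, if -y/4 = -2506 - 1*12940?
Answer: 28401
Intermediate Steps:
y = 61784 (y = -4*(-2506 - 1*12940) = -4*(-2506 - 12940) = -4*(-15446) = 61784)
-33383 + y = -33383 + 61784 = 28401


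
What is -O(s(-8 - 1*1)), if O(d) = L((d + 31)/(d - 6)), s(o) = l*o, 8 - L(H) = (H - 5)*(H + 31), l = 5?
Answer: -405203/2601 ≈ -155.79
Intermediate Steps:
L(H) = 8 - (-5 + H)*(31 + H) (L(H) = 8 - (H - 5)*(H + 31) = 8 - (-5 + H)*(31 + H))
s(o) = 5*o
O(d) = 163 - (31 + d)**2/(-6 + d)**2 - 26*(31 + d)/(-6 + d) (O(d) = 163 - ((d + 31)/(d - 6))**2 - 26*(d + 31)/(d - 6) = 163 - ((31 + d)/(-6 + d))**2 - 26*(31 + d)/(-6 + d) = 163 - (31 + d)**2/(-6 + d)**2 - 26*(31 + d)/(-6 + d))
-O(s(-8 - 1*1)) = -(9743 - 13340*(-8 - 1*1) + 136*(5*(-8 - 1*1))**2)/(36 + (5*(-8 - 1*1))**2 - 60*(-8 - 1*1)) = -(9743 - 13340*(-8 - 1) + 136*(5*(-8 - 1))**2)/(36 + (5*(-8 - 1))**2 - 60*(-8 - 1)) = -(9743 - 13340*(-9) + 136*(5*(-9))**2)/(36 + (5*(-9))**2 - 60*(-9)) = -(9743 - 2668*(-45) + 136*(-45)**2)/(36 + (-45)**2 - 12*(-45)) = -(9743 + 120060 + 136*2025)/(36 + 2025 + 540) = -(9743 + 120060 + 275400)/2601 = -405203/2601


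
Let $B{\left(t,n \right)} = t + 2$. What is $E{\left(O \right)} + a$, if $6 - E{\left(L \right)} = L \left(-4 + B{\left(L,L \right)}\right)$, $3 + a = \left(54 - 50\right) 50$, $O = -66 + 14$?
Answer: $-2605$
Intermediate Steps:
$B{\left(t,n \right)} = 2 + t$
$O = -52$
$a = 197$ ($a = -3 + \left(54 - 50\right) 50 = -3 + 4 \cdot 50 = -3 + 200 = 197$)
$E{\left(L \right)} = 6 - L \left(-2 + L\right)$ ($E{\left(L \right)} = 6 - L \left(-4 + \left(2 + L\right)\right) = 6 - L \left(-2 + L\right)$)
$E{\left(O \right)} + a = \left(6 - \left(-52\right)^{2} + 2 \left(-52\right)\right) + 197 = \left(6 - 2704 - 104\right) + 197 = -2802 + 197 = -2605$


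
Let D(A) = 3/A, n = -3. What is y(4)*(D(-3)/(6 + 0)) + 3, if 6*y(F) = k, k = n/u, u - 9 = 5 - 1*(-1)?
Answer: 541/180 ≈ 3.0056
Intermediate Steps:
u = 15 (u = 9 + (5 - 1*(-1)) = 9 + (5 + 1) = 9 + 6 = 15)
k = -⅕ (k = -3/15 = -3*1/15 = -⅕ ≈ -0.20000)
y(F) = -1/30 (y(F) = (⅙)*(-⅕) = -1/30)
y(4)*(D(-3)/(6 + 0)) + 3 = -3/(-3)/(30*(6 + 0)) + 3 = -3*(-⅓)/(30*6) + 3 = -(-1)/(30*6) + 3 = -1/30*(-⅙) + 3 = 1/180 + 3 = 541/180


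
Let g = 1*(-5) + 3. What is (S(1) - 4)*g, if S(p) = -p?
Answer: 10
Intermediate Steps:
g = -2 (g = -5 + 3 = -2)
(S(1) - 4)*g = (-1*1 - 4)*(-2) = (-1 - 4)*(-2) = -5*(-2) = 10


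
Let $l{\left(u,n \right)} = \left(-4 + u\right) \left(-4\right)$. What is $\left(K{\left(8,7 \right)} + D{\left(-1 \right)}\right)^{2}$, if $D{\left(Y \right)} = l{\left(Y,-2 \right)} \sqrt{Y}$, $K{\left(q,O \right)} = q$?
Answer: $-336 + 320 i \approx -336.0 + 320.0 i$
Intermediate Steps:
$l{\left(u,n \right)} = 16 - 4 u$
$D{\left(Y \right)} = \sqrt{Y} \left(16 - 4 Y\right)$ ($D{\left(Y \right)} = \left(16 - 4 Y\right) \sqrt{Y} = \sqrt{Y} \left(16 - 4 Y\right)$)
$\left(K{\left(8,7 \right)} + D{\left(-1 \right)}\right)^{2} = \left(8 + 4 \sqrt{-1} \left(4 - -1\right)\right)^{2} = \left(8 + 4 i \left(4 + 1\right)\right)^{2} = \left(8 + 4 i 5\right)^{2} = \left(8 + 20 i\right)^{2}$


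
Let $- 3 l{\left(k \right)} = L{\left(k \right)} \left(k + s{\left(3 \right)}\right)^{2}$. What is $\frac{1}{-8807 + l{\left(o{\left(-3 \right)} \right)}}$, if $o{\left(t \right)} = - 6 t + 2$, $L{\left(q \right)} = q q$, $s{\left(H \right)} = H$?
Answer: $- \frac{3}{238021} \approx -1.2604 \cdot 10^{-5}$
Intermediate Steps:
$L{\left(q \right)} = q^{2}$
$o{\left(t \right)} = 2 - 6 t$
$l{\left(k \right)} = - \frac{k^{2} \left(3 + k\right)^{2}}{3}$ ($l{\left(k \right)} = - \frac{k^{2} \left(k + 3\right)^{2}}{3} = - \frac{k^{2} \left(3 + k\right)^{2}}{3}$)
$\frac{1}{-8807 + l{\left(o{\left(-3 \right)} \right)}} = \frac{1}{-8807 - \frac{\left(2 - -18\right)^{2} \left(3 + \left(2 - -18\right)\right)^{2}}{3}} = \frac{1}{-8807 - \frac{\left(2 + 18\right)^{2} \left(3 + \left(2 + 18\right)\right)^{2}}{3}} = \frac{1}{-8807 - \frac{20^{2} \left(3 + 20\right)^{2}}{3}} = \frac{1}{-8807 - \frac{400 \cdot 23^{2}}{3}} = \frac{1}{-8807 - \frac{400}{3} \cdot 529} = \frac{1}{-8807 - \frac{211600}{3}} = \frac{1}{- \frac{238021}{3}} = - \frac{3}{238021}$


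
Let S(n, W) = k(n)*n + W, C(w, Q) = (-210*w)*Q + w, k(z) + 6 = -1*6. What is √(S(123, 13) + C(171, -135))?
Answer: √4846558 ≈ 2201.5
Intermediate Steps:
k(z) = -12 (k(z) = -6 - 1*6 = -6 - 6 = -12)
C(w, Q) = w - 210*Q*w (C(w, Q) = -210*Q*w + w = w - 210*Q*w)
S(n, W) = W - 12*n (S(n, W) = -12*n + W = W - 12*n)
√(S(123, 13) + C(171, -135)) = √((13 - 12*123) + 171*(1 - 210*(-135))) = √((13 - 1476) + 171*(1 + 28350)) = √(-1463 + 171*28351) = √(-1463 + 4848021) = √4846558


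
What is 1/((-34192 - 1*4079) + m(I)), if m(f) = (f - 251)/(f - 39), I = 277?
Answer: -119/4554236 ≈ -2.6130e-5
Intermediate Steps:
m(f) = (-251 + f)/(-39 + f)
1/((-34192 - 1*4079) + m(I)) = 1/((-34192 - 1*4079) + (-251 + 277)/(-39 + 277)) = 1/((-34192 - 4079) + 26/238) = 1/(-38271 + (1/238)*26) = 1/(-38271 + 13/119) = 1/(-4554236/119) = -119/4554236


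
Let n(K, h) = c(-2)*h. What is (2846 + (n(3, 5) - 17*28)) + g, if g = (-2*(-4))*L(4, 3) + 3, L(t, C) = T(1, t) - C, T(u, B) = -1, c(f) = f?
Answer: 2331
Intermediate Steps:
n(K, h) = -2*h
L(t, C) = -1 - C
g = -29 (g = (-2*(-4))*(-1 - 1*3) + 3 = 8*(-1 - 3) + 3 = 8*(-4) + 3 = -32 + 3 = -29)
(2846 + (n(3, 5) - 17*28)) + g = (2846 + (-2*5 - 17*28)) - 29 = (2846 + (-10 - 476)) - 29 = (2846 - 486) - 29 = 2360 - 29 = 2331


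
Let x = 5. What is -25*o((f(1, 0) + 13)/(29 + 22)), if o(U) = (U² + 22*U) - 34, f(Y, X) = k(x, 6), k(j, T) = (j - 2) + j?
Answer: 178975/289 ≈ 619.29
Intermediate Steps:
k(j, T) = -2 + 2*j (k(j, T) = (-2 + j) + j = -2 + 2*j)
f(Y, X) = 8 (f(Y, X) = -2 + 2*5 = -2 + 10 = 8)
o(U) = -34 + U² + 22*U
-25*o((f(1, 0) + 13)/(29 + 22)) = -25*(-34 + ((8 + 13)/(29 + 22))² + 22*((8 + 13)/(29 + 22))) = -25*(-34 + (21/51)² + 22*(21/51)) = -25*(-34 + (21*(1/51))² + 22*(21*(1/51))) = -25*(-34 + (7/17)² + 22*(7/17)) = -25*(-34 + 49/289 + 154/17) = -25*(-7159/289) = 178975/289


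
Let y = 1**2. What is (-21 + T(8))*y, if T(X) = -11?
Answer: -32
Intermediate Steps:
y = 1
(-21 + T(8))*y = (-21 - 11)*1 = -32*1 = -32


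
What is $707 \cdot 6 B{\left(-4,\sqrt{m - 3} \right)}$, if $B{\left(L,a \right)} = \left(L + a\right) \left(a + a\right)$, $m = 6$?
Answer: $25452 - 33936 \sqrt{3} \approx -33327.0$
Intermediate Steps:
$B{\left(L,a \right)} = 2 a \left(L + a\right)$ ($B{\left(L,a \right)} = \left(L + a\right) 2 a = 2 a \left(L + a\right)$)
$707 \cdot 6 B{\left(-4,\sqrt{m - 3} \right)} = 707 \cdot 6 \cdot 2 \sqrt{6 - 3} \left(-4 + \sqrt{6 - 3}\right) = 707 \cdot 6 \cdot 2 \sqrt{3} \left(-4 + \sqrt{3}\right) = 707 \cdot 12 \sqrt{3} \left(-4 + \sqrt{3}\right) = 8484 \sqrt{3} \left(-4 + \sqrt{3}\right)$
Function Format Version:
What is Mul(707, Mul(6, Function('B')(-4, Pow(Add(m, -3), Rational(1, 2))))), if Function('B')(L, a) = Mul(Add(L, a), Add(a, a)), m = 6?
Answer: Add(25452, Mul(-33936, Pow(3, Rational(1, 2)))) ≈ -33327.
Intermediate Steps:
Function('B')(L, a) = Mul(2, a, Add(L, a)) (Function('B')(L, a) = Mul(Add(L, a), Mul(2, a)) = Mul(2, a, Add(L, a)))
Mul(707, Mul(6, Function('B')(-4, Pow(Add(m, -3), Rational(1, 2))))) = Mul(707, Mul(6, Mul(2, Pow(Add(6, -3), Rational(1, 2)), Add(-4, Pow(Add(6, -3), Rational(1, 2)))))) = Mul(707, Mul(6, Mul(2, Pow(3, Rational(1, 2)), Add(-4, Pow(3, Rational(1, 2)))))) = Mul(707, Mul(12, Pow(3, Rational(1, 2)), Add(-4, Pow(3, Rational(1, 2))))) = Mul(8484, Pow(3, Rational(1, 2)), Add(-4, Pow(3, Rational(1, 2))))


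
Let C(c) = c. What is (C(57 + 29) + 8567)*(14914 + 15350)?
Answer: 261874392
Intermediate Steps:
(C(57 + 29) + 8567)*(14914 + 15350) = ((57 + 29) + 8567)*(14914 + 15350) = (86 + 8567)*30264 = 8653*30264 = 261874392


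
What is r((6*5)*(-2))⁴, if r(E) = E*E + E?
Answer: 157040998560000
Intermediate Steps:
r(E) = E + E² (r(E) = E² + E = E + E²)
r((6*5)*(-2))⁴ = (((6*5)*(-2))*(1 + (6*5)*(-2)))⁴ = ((30*(-2))*(1 + 30*(-2)))⁴ = (-60*(1 - 60))⁴ = (-60*(-59))⁴ = 3540⁴ = 157040998560000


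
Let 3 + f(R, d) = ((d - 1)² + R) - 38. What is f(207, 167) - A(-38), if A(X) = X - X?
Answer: 27722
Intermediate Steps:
A(X) = 0
f(R, d) = -41 + R + (-1 + d)² (f(R, d) = -3 + (((d - 1)² + R) - 38) = -3 + (((-1 + d)² + R) - 38) = -3 + ((R + (-1 + d)²) - 38) = -3 + (-38 + R + (-1 + d)²) = -41 + R + (-1 + d)²)
f(207, 167) - A(-38) = (-41 + 207 + (-1 + 167)²) - 1*0 = (-41 + 207 + 166²) + 0 = (-41 + 207 + 27556) + 0 = 27722 + 0 = 27722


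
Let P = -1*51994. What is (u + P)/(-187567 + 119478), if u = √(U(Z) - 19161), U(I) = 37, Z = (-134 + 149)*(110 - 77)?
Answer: 51994/68089 - 2*I*√4781/68089 ≈ 0.76362 - 0.002031*I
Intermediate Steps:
Z = 495 (Z = 15*33 = 495)
P = -51994
u = 2*I*√4781 (u = √(37 - 19161) = √(-19124) = 2*I*√4781 ≈ 138.29*I)
(u + P)/(-187567 + 119478) = (2*I*√4781 - 51994)/(-187567 + 119478) = (-51994 + 2*I*√4781)/(-68089) = (-51994 + 2*I*√4781)*(-1/68089) = 51994/68089 - 2*I*√4781/68089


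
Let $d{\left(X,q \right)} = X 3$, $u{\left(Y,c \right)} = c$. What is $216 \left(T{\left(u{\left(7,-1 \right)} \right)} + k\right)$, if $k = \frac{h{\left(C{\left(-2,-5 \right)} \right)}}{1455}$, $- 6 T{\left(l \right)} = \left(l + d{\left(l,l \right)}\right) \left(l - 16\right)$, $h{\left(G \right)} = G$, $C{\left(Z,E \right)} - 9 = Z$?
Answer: $- \frac{1186776}{485} \approx -2447.0$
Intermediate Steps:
$d{\left(X,q \right)} = 3 X$
$C{\left(Z,E \right)} = 9 + Z$
$T{\left(l \right)} = - \frac{2 l \left(-16 + l\right)}{3}$ ($T{\left(l \right)} = - \frac{\left(l + 3 l\right) \left(l - 16\right)}{6} = - \frac{4 l \left(-16 + l\right)}{6} = - \frac{2 l \left(-16 + l\right)}{3}$)
$k = \frac{7}{1455}$ ($k = \frac{9 - 2}{1455} = 7 \cdot \frac{1}{1455} = \frac{7}{1455} \approx 0.004811$)
$216 \left(T{\left(u{\left(7,-1 \right)} \right)} + k\right) = 216 \left(\frac{2}{3} \left(-1\right) \left(16 - -1\right) + \frac{7}{1455}\right) = 216 \left(\frac{2}{3} \left(-1\right) \left(16 + 1\right) + \frac{7}{1455}\right) = 216 \left(\frac{2}{3} \left(-1\right) 17 + \frac{7}{1455}\right) = 216 \left(- \frac{34}{3} + \frac{7}{1455}\right) = 216 \left(- \frac{16483}{1455}\right) = - \frac{1186776}{485}$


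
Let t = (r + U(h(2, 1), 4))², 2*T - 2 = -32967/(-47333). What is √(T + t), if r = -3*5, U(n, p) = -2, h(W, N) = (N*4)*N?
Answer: √21504130622/8606 ≈ 17.040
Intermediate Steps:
h(W, N) = 4*N² (h(W, N) = (4*N)*N = 4*N²)
r = -15
T = 11603/8606 (T = 1 + (-32967/(-47333))/2 = 1 + (-32967*(-1/47333))/2 = 1 + (½)*(2997/4303) = 1 + 2997/8606 = 11603/8606 ≈ 1.3482)
t = 289 (t = (-15 - 2)² = (-17)² = 289)
√(T + t) = √(11603/8606 + 289) = √(2498737/8606) = √21504130622/8606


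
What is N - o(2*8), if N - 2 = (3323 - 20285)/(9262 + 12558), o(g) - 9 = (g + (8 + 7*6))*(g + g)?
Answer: -23126771/10910 ≈ -2119.8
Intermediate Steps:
o(g) = 9 + 2*g*(50 + g) (o(g) = 9 + (g + (8 + 7*6))*(g + g) = 9 + (g + (8 + 42))*(2*g) = 9 + (g + 50)*(2*g) = 9 + (50 + g)*(2*g) = 9 + 2*g*(50 + g))
N = 13339/10910 (N = 2 + (3323 - 20285)/(9262 + 12558) = 2 - 16962/21820 = 2 - 16962*1/21820 = 2 - 8481/10910 = 13339/10910 ≈ 1.2226)
N - o(2*8) = 13339/10910 - (9 + 2*(2*8)² + 100*(2*8)) = 13339/10910 - (9 + 2*16² + 100*16) = 13339/10910 - (9 + 2*256 + 1600) = 13339/10910 - (9 + 512 + 1600) = 13339/10910 - 1*2121 = 13339/10910 - 2121 = -23126771/10910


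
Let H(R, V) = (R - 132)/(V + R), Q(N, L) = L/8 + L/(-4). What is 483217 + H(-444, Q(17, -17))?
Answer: 1708176703/3535 ≈ 4.8322e+5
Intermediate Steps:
Q(N, L) = -L/8 (Q(N, L) = L*(⅛) + L*(-¼) = L/8 - L/4 = -L/8)
H(R, V) = (-132 + R)/(R + V)
483217 + H(-444, Q(17, -17)) = 483217 + (-132 - 444)/(-444 - ⅛*(-17)) = 483217 - 576/(-444 + 17/8) = 483217 - 576/(-3535/8) = 483217 - 8/3535*(-576) = 483217 + 4608/3535 = 1708176703/3535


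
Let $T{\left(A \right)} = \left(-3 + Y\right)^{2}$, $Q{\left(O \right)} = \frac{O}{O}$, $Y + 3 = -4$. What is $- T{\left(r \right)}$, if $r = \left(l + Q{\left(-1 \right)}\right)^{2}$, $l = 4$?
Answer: $-100$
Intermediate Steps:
$Y = -7$ ($Y = -3 - 4 = -7$)
$Q{\left(O \right)} = 1$
$r = 25$ ($r = \left(4 + 1\right)^{2} = 5^{2} = 25$)
$T{\left(A \right)} = 100$ ($T{\left(A \right)} = \left(-3 - 7\right)^{2} = \left(-10\right)^{2} = 100$)
$- T{\left(r \right)} = \left(-1\right) 100 = -100$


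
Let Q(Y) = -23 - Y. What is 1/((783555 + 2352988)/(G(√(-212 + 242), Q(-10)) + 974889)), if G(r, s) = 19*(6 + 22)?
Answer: 975421/3136543 ≈ 0.31099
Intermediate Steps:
G(r, s) = 532 (G(r, s) = 19*28 = 532)
1/((783555 + 2352988)/(G(√(-212 + 242), Q(-10)) + 974889)) = 1/((783555 + 2352988)/(532 + 974889)) = 1/(3136543/975421) = 975421/3136543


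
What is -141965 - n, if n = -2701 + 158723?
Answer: -297987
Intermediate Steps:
n = 156022
-141965 - n = -141965 - 1*156022 = -141965 - 156022 = -297987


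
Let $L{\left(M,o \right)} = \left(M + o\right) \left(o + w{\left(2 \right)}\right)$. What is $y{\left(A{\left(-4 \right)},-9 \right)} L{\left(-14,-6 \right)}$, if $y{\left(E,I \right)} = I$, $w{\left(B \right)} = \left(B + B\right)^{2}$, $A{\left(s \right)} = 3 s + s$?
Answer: $1800$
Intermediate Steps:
$A{\left(s \right)} = 4 s$
$w{\left(B \right)} = 4 B^{2}$ ($w{\left(B \right)} = \left(2 B\right)^{2} = 4 B^{2}$)
$L{\left(M,o \right)} = \left(16 + o\right) \left(M + o\right)$ ($L{\left(M,o \right)} = \left(M + o\right) \left(o + 4 \cdot 2^{2}\right) = \left(M + o\right) \left(o + 4 \cdot 4\right) = \left(M + o\right) \left(o + 16\right) = \left(M + o\right) \left(16 + o\right) = \left(16 + o\right) \left(M + o\right)$)
$y{\left(A{\left(-4 \right)},-9 \right)} L{\left(-14,-6 \right)} = - 9 \left(\left(-6\right)^{2} + 16 \left(-14\right) + 16 \left(-6\right) - -84\right) = - 9 \left(36 - 224 - 96 + 84\right) = \left(-9\right) \left(-200\right) = 1800$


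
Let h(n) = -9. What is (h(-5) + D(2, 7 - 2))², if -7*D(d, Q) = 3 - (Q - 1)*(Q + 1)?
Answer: 36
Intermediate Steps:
D(d, Q) = -3/7 + (1 + Q)*(-1 + Q)/7 (D(d, Q) = -(3 - (Q - 1)*(Q + 1))/7 = -(3 - (-1 + Q)*(1 + Q))/7 = -(3 - (1 + Q)*(-1 + Q))/7 = -3/7 + (1 + Q)*(-1 + Q)/7)
(h(-5) + D(2, 7 - 2))² = (-9 + (-4/7 + (7 - 2)²/7))² = (-9 + (-4/7 + (⅐)*5²))² = (-9 + (-4/7 + (⅐)*25))² = (-9 + (-4/7 + 25/7))² = (-9 + 3)² = (-6)² = 36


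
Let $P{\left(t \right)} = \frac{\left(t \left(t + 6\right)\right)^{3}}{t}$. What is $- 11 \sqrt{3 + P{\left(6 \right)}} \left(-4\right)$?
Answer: $44 \sqrt{62211} \approx 10975.0$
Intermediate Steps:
$P{\left(t \right)} = t^{2} \left(6 + t\right)^{3}$ ($P{\left(t \right)} = \frac{\left(t \left(6 + t\right)\right)^{3}}{t} = \frac{t^{3} \left(6 + t\right)^{3}}{t} = t^{2} \left(6 + t\right)^{3}$)
$- 11 \sqrt{3 + P{\left(6 \right)}} \left(-4\right) = - 11 \sqrt{3 + 6^{2} \left(6 + 6\right)^{3}} \left(-4\right) = - 11 \sqrt{3 + 36 \cdot 12^{3}} \left(-4\right) = - 11 \sqrt{3 + 36 \cdot 1728} \left(-4\right) = - 11 \sqrt{3 + 62208} \left(-4\right) = - 11 \sqrt{62211} \left(-4\right) = 44 \sqrt{62211}$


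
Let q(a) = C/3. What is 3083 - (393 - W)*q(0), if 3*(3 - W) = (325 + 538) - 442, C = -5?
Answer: 35702/9 ≈ 3966.9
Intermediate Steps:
q(a) = -5/3
W = -412/3 (W = 3 - ((325 + 538) - 442)/3 = 3 - (863 - 442)/3 = 3 - 1/3*421 = 3 - 421/3 = -412/3 ≈ -137.33)
3083 - (393 - W)*q(0) = 3083 - (393 - 1*(-412/3))*(-5)/3 = 3083 - (393 + 412/3)*(-5)/3 = 3083 - 1591*(-5)/(3*3) = 3083 - 1*(-7955/9) = 3083 + 7955/9 = 35702/9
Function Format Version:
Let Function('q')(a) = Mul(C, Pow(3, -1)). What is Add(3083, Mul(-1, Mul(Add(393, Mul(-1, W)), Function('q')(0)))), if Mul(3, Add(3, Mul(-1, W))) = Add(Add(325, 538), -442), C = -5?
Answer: Rational(35702, 9) ≈ 3966.9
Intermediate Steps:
Function('q')(a) = Rational(-5, 3) (Function('q')(a) = Mul(-5, Pow(3, -1)) = Mul(-5, Rational(1, 3)) = Rational(-5, 3))
W = Rational(-412, 3) (W = Add(3, Mul(Rational(-1, 3), Add(Add(325, 538), -442))) = Add(3, Mul(Rational(-1, 3), Add(863, -442))) = Add(3, Mul(Rational(-1, 3), 421)) = Add(3, Rational(-421, 3)) = Rational(-412, 3) ≈ -137.33)
Add(3083, Mul(-1, Mul(Add(393, Mul(-1, W)), Function('q')(0)))) = Add(3083, Mul(-1, Mul(Add(393, Mul(-1, Rational(-412, 3))), Rational(-5, 3)))) = Add(3083, Mul(-1, Mul(Add(393, Rational(412, 3)), Rational(-5, 3)))) = Add(3083, Mul(-1, Mul(Rational(1591, 3), Rational(-5, 3)))) = Add(3083, Mul(-1, Rational(-7955, 9))) = Add(3083, Rational(7955, 9)) = Rational(35702, 9)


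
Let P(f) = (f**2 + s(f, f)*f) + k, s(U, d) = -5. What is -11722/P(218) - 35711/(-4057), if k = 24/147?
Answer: 39461029134/4615393309 ≈ 8.5499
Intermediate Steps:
k = 8/49 (k = 24*(1/147) = 8/49 ≈ 0.16327)
P(f) = 8/49 + f**2 - 5*f (P(f) = (f**2 - 5*f) + 8/49 = 8/49 + f**2 - 5*f)
-11722/P(218) - 35711/(-4057) = -11722/(8/49 + 218**2 - 5*218) - 35711/(-4057) = -11722/(8/49 + 47524 - 1090) - 35711*(-1/4057) = -11722/2275274/49 + 35711/4057 = -11722*49/2275274 + 35711/4057 = -287189/1137637 + 35711/4057 = 39461029134/4615393309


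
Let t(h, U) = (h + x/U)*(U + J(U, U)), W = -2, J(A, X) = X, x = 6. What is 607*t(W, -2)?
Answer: 12140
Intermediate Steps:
t(h, U) = 2*U*(h + 6/U) (t(h, U) = (h + 6/U)*(U + U) = (h + 6/U)*(2*U) = 2*U*(h + 6/U))
607*t(W, -2) = 607*(12 + 2*(-2)*(-2)) = 607*(12 + 8) = 607*20 = 12140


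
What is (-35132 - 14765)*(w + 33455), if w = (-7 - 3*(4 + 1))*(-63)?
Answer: -1738461377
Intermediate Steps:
w = 1386 (w = (-7 - 3*5)*(-63) = (-7 - 15)*(-63) = -22*(-63) = 1386)
(-35132 - 14765)*(w + 33455) = (-35132 - 14765)*(1386 + 33455) = -49897*34841 = -1738461377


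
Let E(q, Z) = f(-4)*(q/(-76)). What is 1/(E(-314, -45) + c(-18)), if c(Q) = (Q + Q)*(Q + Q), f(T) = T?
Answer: 19/24310 ≈ 0.00078157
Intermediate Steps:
E(q, Z) = q/19 (E(q, Z) = -4*q/(-76) = -4*q*(-1)/76 = -(-1)*q/19 = q/19)
c(Q) = 4*Q**2 (c(Q) = (2*Q)*(2*Q) = 4*Q**2)
1/(E(-314, -45) + c(-18)) = 1/((1/19)*(-314) + 4*(-18)**2) = 1/(-314/19 + 4*324) = 1/(-314/19 + 1296) = 1/(24310/19) = 19/24310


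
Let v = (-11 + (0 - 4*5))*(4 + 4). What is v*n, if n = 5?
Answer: -1240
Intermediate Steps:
v = -248 (v = (-11 + (0 - 20))*8 = (-11 - 20)*8 = -31*8 = -248)
v*n = -248*5 = -1240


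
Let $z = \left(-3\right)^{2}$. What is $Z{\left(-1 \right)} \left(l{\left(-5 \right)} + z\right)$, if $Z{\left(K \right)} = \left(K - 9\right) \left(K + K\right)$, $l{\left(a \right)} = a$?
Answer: $80$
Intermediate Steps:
$Z{\left(K \right)} = 2 K \left(-9 + K\right)$ ($Z{\left(K \right)} = \left(-9 + K\right) 2 K = 2 K \left(-9 + K\right)$)
$z = 9$
$Z{\left(-1 \right)} \left(l{\left(-5 \right)} + z\right) = 2 \left(-1\right) \left(-9 - 1\right) \left(-5 + 9\right) = 2 \left(-1\right) \left(-10\right) 4 = 20 \cdot 4 = 80$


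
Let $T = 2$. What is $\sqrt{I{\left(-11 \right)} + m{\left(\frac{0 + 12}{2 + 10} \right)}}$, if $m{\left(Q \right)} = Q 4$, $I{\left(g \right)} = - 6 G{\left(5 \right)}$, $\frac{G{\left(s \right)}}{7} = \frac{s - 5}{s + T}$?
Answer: $2$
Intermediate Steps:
$G{\left(s \right)} = \frac{7 \left(-5 + s\right)}{2 + s}$ ($G{\left(s \right)} = 7 \frac{s - 5}{s + 2} = 7 \frac{-5 + s}{2 + s} = \frac{7 \left(-5 + s\right)}{2 + s}$)
$I{\left(g \right)} = 0$ ($I{\left(g \right)} = - 6 \frac{7 \left(-5 + 5\right)}{2 + 5} = - 6 \cdot 7 \cdot \frac{1}{7} \cdot 0 = \left(-6\right) 0 = 0$)
$m{\left(Q \right)} = 4 Q$
$\sqrt{I{\left(-11 \right)} + m{\left(\frac{0 + 12}{2 + 10} \right)}} = \sqrt{0 + 4 \frac{0 + 12}{2 + 10}} = \sqrt{0 + 4 \cdot \frac{12}{12}} = \sqrt{0 + 4 \cdot 12 \cdot \frac{1}{12}} = \sqrt{0 + 4 \cdot 1} = \sqrt{0 + 4} = \sqrt{4} = 2$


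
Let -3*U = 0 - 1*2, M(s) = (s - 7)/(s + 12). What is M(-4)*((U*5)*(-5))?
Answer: 275/12 ≈ 22.917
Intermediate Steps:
M(s) = (-7 + s)/(12 + s)
U = ⅔ (U = -(0 - 1*2)/3 = -(0 - 2)/3 = -⅓*(-2) = ⅔ ≈ 0.66667)
M(-4)*((U*5)*(-5)) = ((-7 - 4)/(12 - 4))*(((⅔)*5)*(-5)) = (-11/8)*((10/3)*(-5)) = ((⅛)*(-11))*(-50/3) = -11/8*(-50/3) = 275/12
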